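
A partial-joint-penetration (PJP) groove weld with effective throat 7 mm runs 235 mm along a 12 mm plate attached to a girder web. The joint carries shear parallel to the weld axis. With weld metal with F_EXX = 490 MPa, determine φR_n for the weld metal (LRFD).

Effective throat (given) t_e = 7 mm.
A_we = 7 × 235 = 1645 mm².
F_nw = 0.6 F_EXX = 294 MPa.
φR_n = 0.75 × 294 × 1645 × 10⁻³ = 362.7 kN.

φR_n ≈ 363 kN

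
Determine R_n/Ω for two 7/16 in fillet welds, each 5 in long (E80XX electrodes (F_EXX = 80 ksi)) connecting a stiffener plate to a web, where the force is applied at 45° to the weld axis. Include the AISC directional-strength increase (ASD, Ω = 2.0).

R_n/Ω ≈ 96.3 kip

t_e = 0.707 × 0.4375 = 0.3093 in; A_we = 0.3093 × 10 = 3.093 in².
Directional factor: 1.0 + 0.5 sin^1.5(45°) = 1.297.
F_nw = 0.6 × 80 × 1.297 = 62.27 ksi.
R_n/Ω = (62.27 × 3.093) / 2.0 = 96.31 kip.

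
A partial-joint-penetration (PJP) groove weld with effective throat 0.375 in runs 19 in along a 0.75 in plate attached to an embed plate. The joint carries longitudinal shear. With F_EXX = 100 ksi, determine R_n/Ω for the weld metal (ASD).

Effective throat (given) t_e = 0.375 in.
A_we = 0.375 × 19 = 7.125 in².
F_nw = 0.6 F_EXX = 60 ksi.
R_n/Ω = (60 × 7.125) / 2.0 = 213.8 kip.

R_n/Ω ≈ 214 kip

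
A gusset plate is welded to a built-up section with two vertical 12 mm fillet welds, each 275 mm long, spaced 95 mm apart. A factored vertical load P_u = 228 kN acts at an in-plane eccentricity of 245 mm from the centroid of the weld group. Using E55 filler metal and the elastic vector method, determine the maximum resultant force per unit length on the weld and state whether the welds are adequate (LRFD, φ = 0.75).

f_max ≈ 1900 N/mm; adequate

E55XX → F_EXX = 550 MPa.
Total weld length L_w = 550 mm. Treat welds as unit-width lines.
Polar moment about centroid: J = 2[d³/12 + d(b/2)²] = 2[275³/12 + 275×47.5²] = 4707000 mm³.
Direct shear f_v = P/L_w = 228×10³ / 550 = 414.5 N/mm (vertical).
Torsion M = P·e = 228×10³ × 245 = 55860000 N·mm.
Critical point at (x, y) = (47.5, 137.5) from centroid. f_tx = M·y/J = 1632 N/mm; f_ty = M·x/J = 563.7 N/mm.
Resultant f_max = √[f_tx² + (f_v + f_ty)²] = √[1632² + (414.5 + 563.7)²] = 1903 N/mm.
Capacity per unit length: φr_n = 0.75 × 0.6 × 550 × (0.707 × 12) = 2100 N/mm.
1903 ≤ 2100 → adequate.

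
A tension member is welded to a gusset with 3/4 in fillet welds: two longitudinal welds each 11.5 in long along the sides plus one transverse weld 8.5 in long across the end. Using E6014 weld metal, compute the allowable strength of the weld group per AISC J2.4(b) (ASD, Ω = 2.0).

R_n/Ω ≈ 308 kip

E60XX → F_EXX = 60 ksi.
t_e = 0.707 × 0.75 = 0.5302 in.
R_nwl = 0.6 × 60 × 0.5302 × 23 = 439 kip (longitudinal, 2 welds).
R_nwt = 0.6 × 60 × 0.5302 × 8.5 = 162.3 kip (transverse, base value).
(i) R_nwl + R_nwt = 601.3 kip; (ii) 0.85 R_nwl + 1.5 R_nwt = 616.6 kip.
R_n = max = 616.6 kip [governs: (ii)]; R_n/Ω = 308.3 kip.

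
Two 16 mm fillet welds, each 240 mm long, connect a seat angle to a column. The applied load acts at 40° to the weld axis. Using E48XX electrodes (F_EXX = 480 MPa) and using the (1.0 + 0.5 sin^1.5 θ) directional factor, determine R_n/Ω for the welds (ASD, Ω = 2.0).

t_e = 0.707 × 16 = 11.31 mm; A_we = 11.31 × 480 = 5430 mm².
Directional factor: 1.0 + 0.5 sin^1.5(40°) = 1.258.
F_nw = 0.6 × 480 × 1.258 = 362.2 MPa.
R_n/Ω = (362.2 × 5430) / 2.0 × 10⁻³ = 983.4 kN.

R_n/Ω ≈ 983 kN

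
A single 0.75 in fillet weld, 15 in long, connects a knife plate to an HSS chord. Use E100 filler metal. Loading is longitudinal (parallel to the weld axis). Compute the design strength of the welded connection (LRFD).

φR_n ≈ 358 kips

E100XX → F_EXX = 100 ksi.
Effective throat t_e = 0.707 × 0.75 = 0.5302 in.
Total length L = 15 in; A_we = 0.5302 × 15 = 7.954 in².
F_nw = 0.6 F_EXX = 0.6 × 100 = 60 ksi.
φR_n = 0.75 × 60 × 7.954 = 357.9 kips.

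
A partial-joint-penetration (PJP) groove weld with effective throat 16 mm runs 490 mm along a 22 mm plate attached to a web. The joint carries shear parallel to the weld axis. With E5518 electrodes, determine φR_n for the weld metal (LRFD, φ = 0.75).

φR_n ≈ 1940 kN

E55XX → F_EXX = 550 MPa.
Effective throat (given) t_e = 16 mm.
A_we = 16 × 490 = 7840 mm².
F_nw = 0.6 F_EXX = 330 MPa.
φR_n = 0.75 × 330 × 7840 × 10⁻³ = 1940 kN.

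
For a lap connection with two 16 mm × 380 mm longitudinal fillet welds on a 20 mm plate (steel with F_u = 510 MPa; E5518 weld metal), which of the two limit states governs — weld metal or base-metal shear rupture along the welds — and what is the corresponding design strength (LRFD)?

E55XX → F_EXX = 550 MPa.
t_e = 0.707 × 16 = 11.31 mm; L = 760 mm.
Weld metal: φR_n = 0.75 × 0.6 × 550 × 11.31 × 760 × 10⁻³ = 2128 kN.
Base metal (shear rupture): φR_n = 0.75 × 0.6 × 510 × 20 × 760 × 10⁻³ = 3488 kN.
Governing: weld metal.

φR_n ≈ 2130 kN (weld metal governs)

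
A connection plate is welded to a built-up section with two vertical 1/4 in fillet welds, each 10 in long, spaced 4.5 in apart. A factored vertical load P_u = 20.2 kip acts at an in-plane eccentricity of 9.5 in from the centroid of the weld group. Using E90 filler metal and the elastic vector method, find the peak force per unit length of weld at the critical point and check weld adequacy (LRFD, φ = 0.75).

E90XX → F_EXX = 90 ksi.
Total weld length L_w = 20 in. Treat welds as unit-width lines.
Polar moment about centroid: J = 2[d³/12 + d(b/2)²] = 2[10³/12 + 10×2.25²] = 267.9 in³.
Direct shear f_v = P/L_w = 20.2 / 20 = 1.01 kip/in (vertical).
Torsion M = P·e = 20.2 × 9.5 = 191.9 kip·in.
Critical point at (x, y) = (2.25, 5) from centroid. f_tx = M·y/J = 3.581 kip/in; f_ty = M·x/J = 1.612 kip/in.
Resultant f_max = √[f_tx² + (f_v + f_ty)²] = √[3.581² + (1.01 + 1.612)²] = 4.438 kip/in.
Capacity per unit length: φr_n = 0.75 × 0.6 × 90 × (0.707 × 0.25) = 7.158 kip/in.
4.438 ≤ 7.158 → adequate.

f_max ≈ 4.44 kip/in; adequate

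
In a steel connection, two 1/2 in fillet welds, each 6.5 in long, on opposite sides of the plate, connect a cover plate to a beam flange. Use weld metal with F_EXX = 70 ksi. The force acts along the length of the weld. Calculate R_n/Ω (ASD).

Effective throat t_e = 0.707 × 0.5 = 0.3535 in.
Total length L = 13 in; A_we = 0.3535 × 13 = 4.595 in².
F_nw = 0.6 F_EXX = 0.6 × 70 = 42 ksi.
R_n = 42 × 4.595 = 193 kip; R_n/Ω = 193/2.0 = 96.51 kip.

R_n/Ω ≈ 96.5 kip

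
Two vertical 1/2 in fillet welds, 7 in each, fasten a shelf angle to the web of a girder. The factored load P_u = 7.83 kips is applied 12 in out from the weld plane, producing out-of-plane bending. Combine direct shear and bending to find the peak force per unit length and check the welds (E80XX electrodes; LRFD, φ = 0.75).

E80XX → F_EXX = 80 ksi.
L_w = 2 × 7 = 14 in; section modulus (unit throat) S = 2 × L²/6 = 16.33 in².
Direct shear f_v = P/L_w = 7.83/14 = 0.5593 kip/in.
Moment M = P × e = 7.83 × 12 = 93.96 kip·in; bending f_b = M/S = 5.753 kip/in.
f_max = √(f_v² + f_b²) = √(0.5593² + 5.753²) = 5.78 kip/in.
φr_n = 0.75 × 0.6 × 80 × (0.707 × 0.5) = 12.73 kip/in → adequate.

f_max ≈ 5.78 kip/in; adequate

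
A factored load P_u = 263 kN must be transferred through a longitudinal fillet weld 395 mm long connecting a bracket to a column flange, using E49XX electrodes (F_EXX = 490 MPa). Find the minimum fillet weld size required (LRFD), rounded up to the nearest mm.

Total weld length L = 395 mm.
Required throat t_e = P_u / (φ × 0.6 F_EXX × L) = 263 / (0.75 × 0.6 × 490 × 395 × 10⁻³) = 3.02 mm.
Required leg w = t_e / 0.707 = 4.271 mm → use 5 mm.

w = 5 mm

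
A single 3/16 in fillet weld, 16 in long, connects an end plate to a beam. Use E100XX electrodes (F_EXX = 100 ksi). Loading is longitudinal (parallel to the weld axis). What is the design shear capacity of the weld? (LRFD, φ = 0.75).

φR_n ≈ 95.4 kip

Effective throat t_e = 0.707 × 0.1875 = 0.1326 in.
Total length L = 16 in; A_we = 0.1326 × 16 = 2.121 in².
F_nw = 0.6 F_EXX = 0.6 × 100 = 60 ksi.
φR_n = 0.75 × 60 × 2.121 = 95.45 kip.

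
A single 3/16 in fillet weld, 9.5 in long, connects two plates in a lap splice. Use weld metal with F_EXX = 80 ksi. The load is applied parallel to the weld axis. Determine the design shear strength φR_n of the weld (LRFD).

Effective throat t_e = 0.707 × 0.1875 = 0.1326 in.
Total length L = 9.5 in; A_we = 0.1326 × 9.5 = 1.259 in².
F_nw = 0.6 F_EXX = 0.6 × 80 = 48 ksi.
φR_n = 0.75 × 48 × 1.259 = 45.34 kips.

φR_n ≈ 45.3 kips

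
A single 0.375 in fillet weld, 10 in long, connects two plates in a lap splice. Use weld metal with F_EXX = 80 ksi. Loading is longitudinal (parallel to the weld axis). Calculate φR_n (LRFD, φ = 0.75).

φR_n ≈ 95.4 kips

Effective throat t_e = 0.707 × 0.375 = 0.2651 in.
Total length L = 10 in; A_we = 0.2651 × 10 = 2.651 in².
F_nw = 0.6 F_EXX = 0.6 × 80 = 48 ksi.
φR_n = 0.75 × 48 × 2.651 = 95.45 kips.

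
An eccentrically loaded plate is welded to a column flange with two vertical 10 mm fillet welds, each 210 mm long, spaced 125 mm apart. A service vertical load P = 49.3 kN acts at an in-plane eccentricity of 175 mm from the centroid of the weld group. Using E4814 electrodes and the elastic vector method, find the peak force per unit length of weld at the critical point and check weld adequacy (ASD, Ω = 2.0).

E48XX → F_EXX = 480 MPa.
Total weld length L_w = 420 mm. Treat welds as unit-width lines.
Polar moment about centroid: J = 2[d³/12 + d(b/2)²] = 2[210³/12 + 210×62.5²] = 3184000 mm³.
Direct shear f_v = P/L_w = 49.3×10³ / 420 = 117.4 N/mm (vertical).
Torsion M = P·e = 49.3×10³ × 175 = 8627500 N·mm.
Critical point at (x, y) = (62.5, 105) from centroid. f_tx = M·y/J = 284.5 N/mm; f_ty = M·x/J = 169.3 N/mm.
Resultant f_max = √[f_tx² + (f_v + f_ty)²] = √[284.5² + (117.4 + 169.3)²] = 403.9 N/mm.
Capacity per unit length: r_n/Ω = (1/2.0) × 0.6 × 480 × (0.707 × 10) = 1018 N/mm.
403.9 ≤ 1018 → adequate.

f_max ≈ 404 N/mm; adequate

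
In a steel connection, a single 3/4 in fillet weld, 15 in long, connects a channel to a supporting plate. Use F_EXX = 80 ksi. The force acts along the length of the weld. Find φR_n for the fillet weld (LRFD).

Effective throat t_e = 0.707 × 0.75 = 0.5302 in.
Total length L = 15 in; A_we = 0.5302 × 15 = 7.954 in².
F_nw = 0.6 F_EXX = 0.6 × 80 = 48 ksi.
φR_n = 0.75 × 48 × 7.954 = 286.3 kip.

φR_n ≈ 286 kip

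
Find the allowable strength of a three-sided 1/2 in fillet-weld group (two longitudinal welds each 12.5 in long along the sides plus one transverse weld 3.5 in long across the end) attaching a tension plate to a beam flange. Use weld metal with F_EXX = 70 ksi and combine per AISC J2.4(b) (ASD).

t_e = 0.707 × 0.5 = 0.3535 in.
R_nwl = 0.6 × 70 × 0.3535 × 25 = 371.2 kips (longitudinal, 2 welds).
R_nwt = 0.6 × 70 × 0.3535 × 3.5 = 51.96 kips (transverse, base value).
(i) R_nwl + R_nwt = 423.1 kips; (ii) 0.85 R_nwl + 1.5 R_nwt = 393.4 kips.
R_n = max = 423.1 kips [governs: (i)]; R_n/Ω = 211.6 kips.

R_n/Ω ≈ 212 kips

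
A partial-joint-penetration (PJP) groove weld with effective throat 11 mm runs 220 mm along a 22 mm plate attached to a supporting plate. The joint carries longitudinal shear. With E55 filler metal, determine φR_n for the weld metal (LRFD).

φR_n ≈ 599 kN

E55XX → F_EXX = 550 MPa.
Effective throat (given) t_e = 11 mm.
A_we = 11 × 220 = 2420 mm².
F_nw = 0.6 F_EXX = 330 MPa.
φR_n = 0.75 × 330 × 2420 × 10⁻³ = 599 kN.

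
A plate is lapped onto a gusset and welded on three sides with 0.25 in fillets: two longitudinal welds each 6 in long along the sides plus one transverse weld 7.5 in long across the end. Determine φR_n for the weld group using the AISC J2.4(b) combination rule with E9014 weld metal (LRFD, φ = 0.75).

φR_n ≈ 154 kips

E90XX → F_EXX = 90 ksi.
t_e = 0.707 × 0.25 = 0.1767 in.
R_nwl = 0.6 × 90 × 0.1767 × 12 = 114.5 kips (longitudinal, 2 welds).
R_nwt = 0.6 × 90 × 0.1767 × 7.5 = 71.58 kips (transverse, base value).
(i) R_nwl + R_nwt = 186.1 kips; (ii) 0.85 R_nwl + 1.5 R_nwt = 204.7 kips.
R_n = max = 204.7 kips [governs: (ii)]; φR_n = 153.5 kips.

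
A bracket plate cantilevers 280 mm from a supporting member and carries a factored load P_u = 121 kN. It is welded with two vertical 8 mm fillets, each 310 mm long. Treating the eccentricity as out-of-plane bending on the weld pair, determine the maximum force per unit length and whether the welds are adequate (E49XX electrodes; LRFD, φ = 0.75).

f_max ≈ 1080 N/mm; adequate

E49XX → F_EXX = 490 MPa.
L_w = 2 × 310 = 620 mm; section modulus (unit throat) S = 2 × L²/6 = 32030 mm².
Direct shear f_v = P/L_w = 121×10³/620 = 195.2 N/mm.
Moment M = P × e = 121×10³ × 280 = 33880000 N·mm; bending f_b = M/S = 1058 N/mm.
f_max = √(f_v² + f_b²) = √(195.2² + 1058²) = 1076 N/mm.
φr_n = 0.75 × 0.6 × 490 × (0.707 × 8) = 1247 N/mm → adequate.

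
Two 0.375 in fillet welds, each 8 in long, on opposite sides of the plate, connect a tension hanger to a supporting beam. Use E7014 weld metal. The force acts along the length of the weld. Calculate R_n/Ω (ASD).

R_n/Ω ≈ 89.1 kips

E70XX → F_EXX = 70 ksi.
Effective throat t_e = 0.707 × 0.375 = 0.2651 in.
Total length L = 16 in; A_we = 0.2651 × 16 = 4.242 in².
F_nw = 0.6 F_EXX = 0.6 × 70 = 42 ksi.
R_n = 42 × 4.242 = 178.2 kips; R_n/Ω = 178.2/2.0 = 89.08 kips.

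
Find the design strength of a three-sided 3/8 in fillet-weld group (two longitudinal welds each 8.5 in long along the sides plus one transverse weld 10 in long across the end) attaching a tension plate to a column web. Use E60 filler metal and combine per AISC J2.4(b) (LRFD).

E60XX → F_EXX = 60 ksi.
t_e = 0.707 × 0.375 = 0.2651 in.
R_nwl = 0.6 × 60 × 0.2651 × 17 = 162.3 kips (longitudinal, 2 welds).
R_nwt = 0.6 × 60 × 0.2651 × 10 = 95.44 kips (transverse, base value).
(i) R_nwl + R_nwt = 257.7 kips; (ii) 0.85 R_nwl + 1.5 R_nwt = 281.1 kips.
R_n = max = 281.1 kips [governs: (ii)]; φR_n = 210.8 kips.

φR_n ≈ 211 kips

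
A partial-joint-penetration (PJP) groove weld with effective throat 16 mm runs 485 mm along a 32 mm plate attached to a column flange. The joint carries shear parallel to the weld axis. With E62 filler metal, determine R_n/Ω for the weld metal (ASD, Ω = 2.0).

E62XX → F_EXX = 620 MPa.
Effective throat (given) t_e = 16 mm.
A_we = 16 × 485 = 7760 mm².
F_nw = 0.6 F_EXX = 372 MPa.
R_n/Ω = (372 × 7760) / 2.0 × 10⁻³ = 1443 kN.

R_n/Ω ≈ 1440 kN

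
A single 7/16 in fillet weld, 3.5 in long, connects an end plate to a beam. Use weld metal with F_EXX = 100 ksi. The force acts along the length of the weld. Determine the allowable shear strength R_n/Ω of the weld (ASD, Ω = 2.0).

Effective throat t_e = 0.707 × 0.4375 = 0.3093 in.
Total length L = 3.5 in; A_we = 0.3093 × 3.5 = 1.083 in².
F_nw = 0.6 F_EXX = 0.6 × 100 = 60 ksi.
R_n = 60 × 1.083 = 64.96 kip; R_n/Ω = 64.96/2.0 = 32.48 kip.

R_n/Ω ≈ 32.5 kip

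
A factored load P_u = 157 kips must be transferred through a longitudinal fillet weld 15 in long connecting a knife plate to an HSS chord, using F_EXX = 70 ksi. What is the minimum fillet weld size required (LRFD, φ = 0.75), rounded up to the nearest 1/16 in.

w = 1/2 in

Total weld length L = 15 in.
Required throat t_e = P_u / (φ × 0.6 F_EXX × L) = 157 / (0.75 × 0.6 × 70 × 15) = 0.3323 in.
Required leg w = t_e / 0.707 = 0.47 in → use 1/2 in.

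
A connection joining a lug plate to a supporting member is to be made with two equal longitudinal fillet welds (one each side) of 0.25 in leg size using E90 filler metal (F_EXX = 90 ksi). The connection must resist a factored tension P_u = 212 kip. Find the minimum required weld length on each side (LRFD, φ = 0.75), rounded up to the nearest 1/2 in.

L = 15 in on each side

Throat t_e = 0.707 × 0.25 = 0.1767 in.
φr_n = 0.75 × 0.6 × 90 × 0.1767 = 7.158 kip/in.
L_req = P_u / φr_n = 212 / 7.158 = 29.62 in total.
Per side: 29.62 / 2 = 14.81 in.
Round up → use L = 15 in on each side.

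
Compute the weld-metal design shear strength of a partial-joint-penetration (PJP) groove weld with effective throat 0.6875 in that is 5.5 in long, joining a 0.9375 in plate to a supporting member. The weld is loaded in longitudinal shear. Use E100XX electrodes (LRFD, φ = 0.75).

E100XX → F_EXX = 100 ksi.
Effective throat (given) t_e = 0.6875 in.
A_we = 0.6875 × 5.5 = 3.781 in².
F_nw = 0.6 F_EXX = 60 ksi.
φR_n = 0.75 × 60 × 3.781 = 170.2 kip.

φR_n ≈ 170 kip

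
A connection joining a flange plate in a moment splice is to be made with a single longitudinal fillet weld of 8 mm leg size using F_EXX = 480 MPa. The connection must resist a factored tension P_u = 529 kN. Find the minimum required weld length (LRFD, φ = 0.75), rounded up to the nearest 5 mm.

L = 435 mm

Throat t_e = 0.707 × 8 = 5.656 mm.
φr_n = 0.75 × 0.6 × 480 × 5.656 × 10⁻³ = 1.222 kN/mm.
L_req = P_u / φr_n = 529 / 1.222 = 433 mm total.
Round up → use L = 435 mm.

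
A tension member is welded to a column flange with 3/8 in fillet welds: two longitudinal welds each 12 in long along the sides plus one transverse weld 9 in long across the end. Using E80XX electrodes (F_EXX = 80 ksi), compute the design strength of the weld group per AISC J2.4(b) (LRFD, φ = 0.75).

t_e = 0.707 × 0.375 = 0.2651 in.
R_nwl = 0.6 × 80 × 0.2651 × 24 = 305.4 kip (longitudinal, 2 welds).
R_nwt = 0.6 × 80 × 0.2651 × 9 = 114.5 kip (transverse, base value).
(i) R_nwl + R_nwt = 420 kip; (ii) 0.85 R_nwl + 1.5 R_nwt = 431.4 kip.
R_n = max = 431.4 kip [governs: (ii)]; φR_n = 323.6 kip.

φR_n ≈ 324 kip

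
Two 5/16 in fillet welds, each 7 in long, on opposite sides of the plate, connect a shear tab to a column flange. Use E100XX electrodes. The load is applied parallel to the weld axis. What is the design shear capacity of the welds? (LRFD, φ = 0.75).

E100XX → F_EXX = 100 ksi.
Effective throat t_e = 0.707 × 0.3125 = 0.2209 in.
Total length L = 14 in; A_we = 0.2209 × 14 = 3.093 in².
F_nw = 0.6 F_EXX = 0.6 × 100 = 60 ksi.
φR_n = 0.75 × 60 × 3.093 = 139.2 kip.

φR_n ≈ 139 kip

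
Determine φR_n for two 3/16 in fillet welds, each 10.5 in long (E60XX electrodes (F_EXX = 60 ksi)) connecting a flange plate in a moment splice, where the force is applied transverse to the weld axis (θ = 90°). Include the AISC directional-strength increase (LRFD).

t_e = 0.707 × 0.1875 = 0.1326 in; A_we = 0.1326 × 21 = 2.784 in².
Directional factor: 1.0 + 0.5 sin^1.5(90°) = 1.5.
F_nw = 0.6 × 60 × 1.5 = 54 ksi.
φR_n = 0.75 × 54 × 2.784 = 112.7 kips.

φR_n ≈ 113 kips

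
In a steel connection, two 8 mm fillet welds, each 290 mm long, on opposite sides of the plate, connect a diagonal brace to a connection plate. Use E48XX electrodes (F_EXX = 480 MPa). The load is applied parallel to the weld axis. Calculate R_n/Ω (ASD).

Effective throat t_e = 0.707 × 8 = 5.656 mm.
Total length L = 580 mm; A_we = 5.656 × 580 = 3280 mm².
F_nw = 0.6 F_EXX = 0.6 × 480 = 288 MPa.
R_n = 288 × 3280 × 10⁻³ = 944.8 kN; R_n/Ω = 944.8/2.0 = 472.4 kN.

R_n/Ω ≈ 472 kN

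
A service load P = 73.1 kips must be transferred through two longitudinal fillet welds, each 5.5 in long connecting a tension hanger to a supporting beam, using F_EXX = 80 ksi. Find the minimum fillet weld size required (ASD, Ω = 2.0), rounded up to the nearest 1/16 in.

w = 7/16 in

Total weld length L = 11 in.
Required throat t_e = P × Ω / (0.6 F_EXX × L) = 73.1 × 2.0 / (0.6 × 80 × 11) = 0.2769 in.
Required leg w = t_e / 0.707 = 0.3916 in → use 7/16 in.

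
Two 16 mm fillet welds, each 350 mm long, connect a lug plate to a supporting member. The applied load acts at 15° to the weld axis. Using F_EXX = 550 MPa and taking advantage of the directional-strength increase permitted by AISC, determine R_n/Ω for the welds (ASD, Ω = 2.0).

t_e = 0.707 × 16 = 11.31 mm; A_we = 11.31 × 700 = 7918 mm².
Directional factor: 1.0 + 0.5 sin^1.5(15°) = 1.066.
F_nw = 0.6 × 550 × 1.066 = 351.7 MPa.
R_n/Ω = (351.7 × 7918) / 2.0 × 10⁻³ = 1393 kN.

R_n/Ω ≈ 1390 kN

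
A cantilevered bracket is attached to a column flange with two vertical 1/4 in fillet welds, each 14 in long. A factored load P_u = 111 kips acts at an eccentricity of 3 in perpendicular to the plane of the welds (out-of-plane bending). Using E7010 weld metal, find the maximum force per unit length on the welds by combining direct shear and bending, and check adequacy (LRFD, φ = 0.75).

f_max ≈ 6.46 kip/in; NOT adequate

E70XX → F_EXX = 70 ksi.
L_w = 2 × 14 = 28 in; section modulus (unit throat) S = 2 × L²/6 = 65.33 in².
Direct shear f_v = P/L_w = 111/28 = 3.964 kip/in.
Moment M = P × e = 111 × 3 = 333 kip·in; bending f_b = M/S = 5.097 kip/in.
f_max = √(f_v² + f_b²) = √(3.964² + 5.097²) = 6.457 kip/in.
φr_n = 0.75 × 0.6 × 70 × (0.707 × 0.25) = 5.568 kip/in → NOT adequate.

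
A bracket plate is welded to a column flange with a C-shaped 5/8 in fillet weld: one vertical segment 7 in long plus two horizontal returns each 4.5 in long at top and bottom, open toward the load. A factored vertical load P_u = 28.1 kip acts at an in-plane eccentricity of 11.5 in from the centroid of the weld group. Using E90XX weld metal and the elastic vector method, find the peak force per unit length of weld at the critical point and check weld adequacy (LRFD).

f_max ≈ 10.1 kip/in; adequate

E90XX → F_EXX = 90 ksi.
Total weld length L_w = 16 in. Treat welds as unit-width lines.
Centroid: x̄ = 2×4.5×2.25 / 16 = 1.266 in from the vertical weld.
Polar moment about centroid: J = I_x + I_y = [7³/12 + 2×4.5×3.5²] + [7×1.266² + 2(4.5³/12 + 4.5×0.9844²)] = 174 in³.
Direct shear f_v = P/L_w = 28.1 / 16 = 1.756 kip/in (vertical).
Torsion M = P·e = 28.1 × 11.5 = 323.15 kip·in.
Critical point at (x, y) = (3.234, 3.5) from centroid. f_tx = M·y/J = 6.502 kip/in; f_ty = M·x/J = 6.008 kip/in.
Resultant f_max = √[f_tx² + (f_v + f_ty)²] = √[6.502² + (1.756 + 6.008)²] = 10.13 kip/in.
Capacity per unit length: φr_n = 0.75 × 0.6 × 90 × (0.707 × 0.625) = 17.9 kip/in.
10.13 ≤ 17.9 → adequate.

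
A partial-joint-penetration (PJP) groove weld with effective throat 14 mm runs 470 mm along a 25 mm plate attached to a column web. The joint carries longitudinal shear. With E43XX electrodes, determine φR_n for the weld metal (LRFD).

E43XX → F_EXX = 430 MPa.
Effective throat (given) t_e = 14 mm.
A_we = 14 × 470 = 6580 mm².
F_nw = 0.6 F_EXX = 258 MPa.
φR_n = 0.75 × 258 × 6580 × 10⁻³ = 1273 kN.

φR_n ≈ 1270 kN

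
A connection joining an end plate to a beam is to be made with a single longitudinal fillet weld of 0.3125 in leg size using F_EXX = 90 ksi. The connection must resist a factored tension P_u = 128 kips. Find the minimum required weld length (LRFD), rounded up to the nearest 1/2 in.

Throat t_e = 0.707 × 0.3125 = 0.2209 in.
φr_n = 0.75 × 0.6 × 90 × 0.2209 = 8.948 kips/in.
L_req = P_u / φr_n = 128 / 8.948 = 14.3 in total.
Round up → use L = 14.5 in.

L = 14.5 in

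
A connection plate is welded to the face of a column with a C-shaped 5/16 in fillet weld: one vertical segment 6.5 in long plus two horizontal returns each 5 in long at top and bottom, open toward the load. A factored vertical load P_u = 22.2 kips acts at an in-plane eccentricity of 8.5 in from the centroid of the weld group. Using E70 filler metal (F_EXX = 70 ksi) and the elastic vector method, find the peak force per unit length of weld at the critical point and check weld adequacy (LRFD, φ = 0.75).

f_max ≈ 6.22 kip/in; adequate

Total weld length L_w = 16.5 in. Treat welds as unit-width lines.
Centroid: x̄ = 2×5×2.5 / 16.5 = 1.515 in from the vertical weld.
Polar moment about centroid: J = I_x + I_y = [6.5³/12 + 2×5×3.25²] + [6.5×1.515² + 2(5³/12 + 5×0.9848²)] = 174 in³.
Direct shear f_v = P/L_w = 22.2 / 16.5 = 1.345 kip/in (vertical).
Torsion M = P·e = 22.2 × 8.5 = 188.7 kip·in.
Critical point at (x, y) = (3.485, 3.25) from centroid. f_tx = M·y/J = 3.525 kip/in; f_ty = M·x/J = 3.78 kip/in.
Resultant f_max = √[f_tx² + (f_v + f_ty)²] = √[3.525² + (1.345 + 3.78)²] = 6.221 kip/in.
Capacity per unit length: φr_n = 0.75 × 0.6 × 70 × (0.707 × 0.3125) = 6.96 kip/in.
6.221 ≤ 6.96 → adequate.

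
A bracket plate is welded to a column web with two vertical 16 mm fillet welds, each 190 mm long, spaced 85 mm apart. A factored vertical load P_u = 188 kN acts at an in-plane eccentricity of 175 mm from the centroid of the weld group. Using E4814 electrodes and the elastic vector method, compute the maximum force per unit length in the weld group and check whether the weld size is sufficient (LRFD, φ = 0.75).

E48XX → F_EXX = 480 MPa.
Total weld length L_w = 380 mm. Treat welds as unit-width lines.
Polar moment about centroid: J = 2[d³/12 + d(b/2)²] = 2[190³/12 + 190×42.5²] = 1830000 mm³.
Direct shear f_v = P/L_w = 188×10³ / 380 = 494.7 N/mm (vertical).
Torsion M = P·e = 188×10³ × 175 = 32900000 N·mm.
Critical point at (x, y) = (42.5, 95) from centroid. f_tx = M·y/J = 1708 N/mm; f_ty = M·x/J = 764.3 N/mm.
Resultant f_max = √[f_tx² + (f_v + f_ty)²] = √[1708² + (494.7 + 764.3)²] = 2122 N/mm.
Capacity per unit length: φr_n = 0.75 × 0.6 × 480 × (0.707 × 16) = 2443 N/mm.
2122 ≤ 2443 → adequate.

f_max ≈ 2120 N/mm; adequate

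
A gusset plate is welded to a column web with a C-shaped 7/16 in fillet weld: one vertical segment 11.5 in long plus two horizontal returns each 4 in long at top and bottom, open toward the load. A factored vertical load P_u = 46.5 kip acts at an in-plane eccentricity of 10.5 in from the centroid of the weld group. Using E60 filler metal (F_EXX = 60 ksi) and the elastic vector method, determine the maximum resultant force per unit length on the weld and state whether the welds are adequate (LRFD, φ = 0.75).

f_max ≈ 9.02 kip/in; NOT adequate

Total weld length L_w = 19.5 in. Treat welds as unit-width lines.
Centroid: x̄ = 2×4×2 / 19.5 = 0.8205 in from the vertical weld.
Polar moment about centroid: J = I_x + I_y = [11.5³/12 + 2×4×5.75²] + [11.5×0.8205² + 2(4³/12 + 4×1.179²)] = 420.8 in³.
Direct shear f_v = P/L_w = 46.5 / 19.5 = 2.385 kip/in (vertical).
Torsion M = P·e = 46.5 × 10.5 = 488.25 kip·in.
Critical point at (x, y) = (3.179, 5.75) from centroid. f_tx = M·y/J = 6.672 kip/in; f_ty = M·x/J = 3.689 kip/in.
Resultant f_max = √[f_tx² + (f_v + f_ty)²] = √[6.672² + (2.385 + 3.689)²] = 9.023 kip/in.
Capacity per unit length: φr_n = 0.75 × 0.6 × 60 × (0.707 × 0.4375) = 8.351 kip/in.
9.023 > 8.351 → NOT adequate.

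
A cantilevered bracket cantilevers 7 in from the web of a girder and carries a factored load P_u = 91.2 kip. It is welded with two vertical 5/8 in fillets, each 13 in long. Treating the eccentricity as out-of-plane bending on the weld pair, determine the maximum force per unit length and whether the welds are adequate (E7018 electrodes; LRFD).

E70XX → F_EXX = 70 ksi.
L_w = 2 × 13 = 26 in; section modulus (unit throat) S = 2 × L²/6 = 56.33 in².
Direct shear f_v = P/L_w = 91.2/26 = 3.508 kip/in.
Moment M = P × e = 91.2 × 7 = 638.4 kip·in; bending f_b = M/S = 11.33 kip/in.
f_max = √(f_v² + f_b²) = √(3.508² + 11.33²) = 11.86 kip/in.
φr_n = 0.75 × 0.6 × 70 × (0.707 × 0.625) = 13.92 kip/in → adequate.

f_max ≈ 11.9 kip/in; adequate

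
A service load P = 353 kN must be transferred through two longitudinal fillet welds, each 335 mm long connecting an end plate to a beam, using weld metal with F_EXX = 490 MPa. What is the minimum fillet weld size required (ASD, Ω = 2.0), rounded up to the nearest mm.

w = 6 mm

Total weld length L = 670 mm.
Required throat t_e = P × Ω / (0.6 F_EXX × L) = 353 × 2.0 / (0.6 × 490 × 670 × 10⁻³) = 3.584 mm.
Required leg w = t_e / 0.707 = 5.069 mm → use 6 mm.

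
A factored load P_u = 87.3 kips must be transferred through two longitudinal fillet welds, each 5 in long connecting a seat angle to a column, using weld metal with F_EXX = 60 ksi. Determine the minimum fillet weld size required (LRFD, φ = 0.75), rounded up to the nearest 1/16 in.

w = 1/2 in

Total weld length L = 10 in.
Required throat t_e = P_u / (φ × 0.6 F_EXX × L) = 87.3 / (0.75 × 0.6 × 60 × 10) = 0.3233 in.
Required leg w = t_e / 0.707 = 0.4573 in → use 1/2 in.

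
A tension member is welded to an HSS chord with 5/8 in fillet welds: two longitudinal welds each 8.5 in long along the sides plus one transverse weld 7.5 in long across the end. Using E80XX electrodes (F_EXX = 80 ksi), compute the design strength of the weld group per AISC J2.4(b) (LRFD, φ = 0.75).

φR_n ≈ 409 kip

t_e = 0.707 × 0.625 = 0.4419 in.
R_nwl = 0.6 × 80 × 0.4419 × 17 = 360.6 kip (longitudinal, 2 welds).
R_nwt = 0.6 × 80 × 0.4419 × 7.5 = 159.1 kip (transverse, base value).
(i) R_nwl + R_nwt = 519.6 kip; (ii) 0.85 R_nwl + 1.5 R_nwt = 545.1 kip.
R_n = max = 545.1 kip [governs: (ii)]; φR_n = 408.8 kip.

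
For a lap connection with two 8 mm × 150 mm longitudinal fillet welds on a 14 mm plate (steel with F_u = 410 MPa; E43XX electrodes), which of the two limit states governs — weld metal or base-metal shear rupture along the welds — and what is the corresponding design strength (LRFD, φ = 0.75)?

φR_n ≈ 328 kN (weld metal governs)

E43XX → F_EXX = 430 MPa.
t_e = 0.707 × 8 = 5.656 mm; L = 300 mm.
Weld metal: φR_n = 0.75 × 0.6 × 430 × 5.656 × 300 × 10⁻³ = 328.3 kN.
Base metal (shear rupture): φR_n = 0.75 × 0.6 × 410 × 14 × 300 × 10⁻³ = 774.9 kN.
Governing: weld metal.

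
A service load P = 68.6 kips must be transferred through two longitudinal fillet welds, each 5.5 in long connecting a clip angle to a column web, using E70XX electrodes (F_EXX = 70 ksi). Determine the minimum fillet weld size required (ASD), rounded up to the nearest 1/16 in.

w = 7/16 in

Total weld length L = 11 in.
Required throat t_e = P × Ω / (0.6 F_EXX × L) = 68.6 × 2.0 / (0.6 × 70 × 11) = 0.297 in.
Required leg w = t_e / 0.707 = 0.42 in → use 7/16 in.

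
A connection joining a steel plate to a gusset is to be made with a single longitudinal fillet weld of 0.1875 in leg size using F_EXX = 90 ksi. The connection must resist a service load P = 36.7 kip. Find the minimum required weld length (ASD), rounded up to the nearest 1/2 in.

L = 10.5 in

Throat t_e = 0.707 × 0.1875 = 0.1326 in.
r_n/Ω = (0.6 × 90 × 0.1326) / 2.0 = 3.579 kip/in.
L_req = P / (r_n/Ω) = 36.7 / 3.579 = 10.25 in total.
Round up → use L = 10.5 in.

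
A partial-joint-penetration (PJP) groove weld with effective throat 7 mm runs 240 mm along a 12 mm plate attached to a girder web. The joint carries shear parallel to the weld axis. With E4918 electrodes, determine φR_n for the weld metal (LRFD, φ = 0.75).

φR_n ≈ 370 kN

E49XX → F_EXX = 490 MPa.
Effective throat (given) t_e = 7 mm.
A_we = 7 × 240 = 1680 mm².
F_nw = 0.6 F_EXX = 294 MPa.
φR_n = 0.75 × 294 × 1680 × 10⁻³ = 370.4 kN.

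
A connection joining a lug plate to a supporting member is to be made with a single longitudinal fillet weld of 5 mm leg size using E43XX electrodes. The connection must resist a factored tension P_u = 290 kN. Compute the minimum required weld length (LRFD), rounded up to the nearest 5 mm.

E43XX → F_EXX = 430 MPa.
Throat t_e = 0.707 × 5 = 3.535 mm.
φr_n = 0.75 × 0.6 × 430 × 3.535 × 10⁻³ = 0.684 kN/mm.
L_req = P_u / φr_n = 290 / 0.684 = 424 mm total.
Round up → use L = 425 mm.

L = 425 mm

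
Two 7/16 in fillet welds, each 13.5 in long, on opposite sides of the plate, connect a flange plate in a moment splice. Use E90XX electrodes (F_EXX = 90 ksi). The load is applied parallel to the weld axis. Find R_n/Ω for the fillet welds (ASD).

R_n/Ω ≈ 225 kips

Effective throat t_e = 0.707 × 0.4375 = 0.3093 in.
Total length L = 27 in; A_we = 0.3093 × 27 = 8.351 in².
F_nw = 0.6 F_EXX = 0.6 × 90 = 54 ksi.
R_n = 54 × 8.351 = 451 kips; R_n/Ω = 451/2.0 = 225.5 kips.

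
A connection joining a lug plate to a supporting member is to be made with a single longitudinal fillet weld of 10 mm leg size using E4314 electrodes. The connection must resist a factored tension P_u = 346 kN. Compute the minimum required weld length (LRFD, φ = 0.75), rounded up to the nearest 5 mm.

L = 255 mm

E43XX → F_EXX = 430 MPa.
Throat t_e = 0.707 × 10 = 7.07 mm.
φr_n = 0.75 × 0.6 × 430 × 7.07 × 10⁻³ = 1.368 kN/mm.
L_req = P_u / φr_n = 346 / 1.368 = 252.9 mm total.
Round up → use L = 255 mm.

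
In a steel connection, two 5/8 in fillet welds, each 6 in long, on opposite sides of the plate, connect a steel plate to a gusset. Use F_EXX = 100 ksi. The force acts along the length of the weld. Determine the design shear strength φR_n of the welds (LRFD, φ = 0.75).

Effective throat t_e = 0.707 × 0.625 = 0.4419 in.
Total length L = 12 in; A_we = 0.4419 × 12 = 5.302 in².
F_nw = 0.6 F_EXX = 0.6 × 100 = 60 ksi.
φR_n = 0.75 × 60 × 5.302 = 238.6 kip.

φR_n ≈ 239 kip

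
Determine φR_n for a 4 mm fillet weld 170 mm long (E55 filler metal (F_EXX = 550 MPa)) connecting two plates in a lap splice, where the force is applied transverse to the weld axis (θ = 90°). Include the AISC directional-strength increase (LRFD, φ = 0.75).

φR_n ≈ 178 kN

t_e = 0.707 × 4 = 2.828 mm; A_we = 2.828 × 170 = 480.8 mm².
Directional factor: 1.0 + 0.5 sin^1.5(90°) = 1.5.
F_nw = 0.6 × 550 × 1.5 = 495 MPa.
φR_n = 0.75 × 495 × 480.8 × 10⁻³ = 178.5 kN.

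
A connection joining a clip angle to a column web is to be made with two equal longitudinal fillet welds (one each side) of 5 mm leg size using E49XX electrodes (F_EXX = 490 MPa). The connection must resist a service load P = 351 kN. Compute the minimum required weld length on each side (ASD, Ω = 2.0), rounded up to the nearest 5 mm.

L = 340 mm on each side

Throat t_e = 0.707 × 5 = 3.535 mm.
r_n/Ω = (0.6 × 490 × 3.535) / 2.0 = 519.6 N/mm = 0.5196 kN/mm.
L_req = P / (r_n/Ω) = 351 / 0.5196 = 675.5 mm total.
Per side: 675.5 / 2 = 337.7 mm.
Round up → use L = 340 mm on each side.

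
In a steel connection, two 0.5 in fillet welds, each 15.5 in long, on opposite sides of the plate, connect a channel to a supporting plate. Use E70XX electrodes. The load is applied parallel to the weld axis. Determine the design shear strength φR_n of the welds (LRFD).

E70XX → F_EXX = 70 ksi.
Effective throat t_e = 0.707 × 0.5 = 0.3535 in.
Total length L = 31 in; A_we = 0.3535 × 31 = 10.96 in².
F_nw = 0.6 F_EXX = 0.6 × 70 = 42 ksi.
φR_n = 0.75 × 42 × 10.96 = 345.2 kips.

φR_n ≈ 345 kips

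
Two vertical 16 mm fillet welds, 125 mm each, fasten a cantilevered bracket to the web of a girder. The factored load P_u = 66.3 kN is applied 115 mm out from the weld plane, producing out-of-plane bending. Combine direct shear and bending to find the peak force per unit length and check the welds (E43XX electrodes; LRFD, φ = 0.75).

E43XX → F_EXX = 430 MPa.
L_w = 2 × 125 = 250 mm; section modulus (unit throat) S = 2 × L²/6 = 5208 mm².
Direct shear f_v = P/L_w = 66.3×10³/250 = 265.2 N/mm.
Moment M = P × e = 66.3×10³ × 115 = 7624500 N·mm; bending f_b = M/S = 1464 N/mm.
f_max = √(f_v² + f_b²) = √(265.2² + 1464²) = 1488 N/mm.
φr_n = 0.75 × 0.6 × 430 × (0.707 × 16) = 2189 N/mm → adequate.

f_max ≈ 1490 N/mm; adequate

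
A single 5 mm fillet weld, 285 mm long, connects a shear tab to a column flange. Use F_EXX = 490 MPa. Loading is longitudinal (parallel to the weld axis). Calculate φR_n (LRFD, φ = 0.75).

φR_n ≈ 222 kN

Effective throat t_e = 0.707 × 5 = 3.535 mm.
Total length L = 285 mm; A_we = 3.535 × 285 = 1007 mm².
F_nw = 0.6 F_EXX = 0.6 × 490 = 294 MPa.
φR_n = 0.75 × 294 × 1007 × 10⁻³ = 222.1 kN.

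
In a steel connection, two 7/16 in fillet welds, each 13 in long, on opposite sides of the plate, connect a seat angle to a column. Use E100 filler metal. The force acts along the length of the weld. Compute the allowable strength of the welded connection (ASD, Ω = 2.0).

E100XX → F_EXX = 100 ksi.
Effective throat t_e = 0.707 × 0.4375 = 0.3093 in.
Total length L = 26 in; A_we = 0.3093 × 26 = 8.042 in².
F_nw = 0.6 F_EXX = 0.6 × 100 = 60 ksi.
R_n = 60 × 8.042 = 482.5 kips; R_n/Ω = 482.5/2.0 = 241.3 kips.

R_n/Ω ≈ 241 kips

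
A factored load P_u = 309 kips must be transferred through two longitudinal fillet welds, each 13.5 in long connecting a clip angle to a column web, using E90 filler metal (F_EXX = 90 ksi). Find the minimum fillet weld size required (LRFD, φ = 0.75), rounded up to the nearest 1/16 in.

w = 7/16 in

Total weld length L = 27 in.
Required throat t_e = P_u / (φ × 0.6 F_EXX × L) = 309 / (0.75 × 0.6 × 90 × 27) = 0.2826 in.
Required leg w = t_e / 0.707 = 0.3997 in → use 7/16 in.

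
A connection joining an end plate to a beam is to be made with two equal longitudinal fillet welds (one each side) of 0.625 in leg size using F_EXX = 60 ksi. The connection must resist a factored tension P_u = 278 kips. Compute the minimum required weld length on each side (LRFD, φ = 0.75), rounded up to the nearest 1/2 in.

Throat t_e = 0.707 × 0.625 = 0.4419 in.
φr_n = 0.75 × 0.6 × 60 × 0.4419 = 11.93 kips/in.
L_req = P_u / φr_n = 278 / 11.93 = 23.3 in total.
Per side: 23.3 / 2 = 11.65 in.
Round up → use L = 12 in on each side.

L = 12 in on each side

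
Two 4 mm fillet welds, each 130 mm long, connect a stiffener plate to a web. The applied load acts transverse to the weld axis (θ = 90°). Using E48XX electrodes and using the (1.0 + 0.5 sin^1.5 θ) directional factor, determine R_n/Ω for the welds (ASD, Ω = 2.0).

E48XX → F_EXX = 480 MPa.
t_e = 0.707 × 4 = 2.828 mm; A_we = 2.828 × 260 = 735.3 mm².
Directional factor: 1.0 + 0.5 sin^1.5(90°) = 1.5.
F_nw = 0.6 × 480 × 1.5 = 432 MPa.
R_n/Ω = (432 × 735.3) / 2.0 × 10⁻³ = 158.8 kN.

R_n/Ω ≈ 159 kN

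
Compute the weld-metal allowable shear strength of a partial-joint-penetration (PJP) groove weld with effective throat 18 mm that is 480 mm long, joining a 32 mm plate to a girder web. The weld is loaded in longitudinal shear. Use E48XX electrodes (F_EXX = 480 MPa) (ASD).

Effective throat (given) t_e = 18 mm.
A_we = 18 × 480 = 8640 mm².
F_nw = 0.6 F_EXX = 288 MPa.
R_n/Ω = (288 × 8640) / 2.0 × 10⁻³ = 1244 kN.

R_n/Ω ≈ 1240 kN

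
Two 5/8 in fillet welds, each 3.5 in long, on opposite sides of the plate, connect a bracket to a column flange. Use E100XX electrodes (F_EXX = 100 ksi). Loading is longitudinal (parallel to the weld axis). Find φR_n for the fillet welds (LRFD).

Effective throat t_e = 0.707 × 0.625 = 0.4419 in.
Total length L = 7 in; A_we = 0.4419 × 7 = 3.093 in².
F_nw = 0.6 F_EXX = 0.6 × 100 = 60 ksi.
φR_n = 0.75 × 60 × 3.093 = 139.2 kip.

φR_n ≈ 139 kip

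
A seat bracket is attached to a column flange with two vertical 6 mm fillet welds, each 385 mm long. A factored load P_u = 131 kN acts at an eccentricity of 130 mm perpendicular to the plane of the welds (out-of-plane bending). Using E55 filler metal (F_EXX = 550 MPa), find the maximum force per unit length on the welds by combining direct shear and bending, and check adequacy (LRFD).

L_w = 2 × 385 = 770 mm; section modulus (unit throat) S = 2 × L²/6 = 49410 mm².
Direct shear f_v = P/L_w = 131×10³/770 = 170.1 N/mm.
Moment M = P × e = 131×10³ × 130 = 17030000 N·mm; bending f_b = M/S = 344.7 N/mm.
f_max = √(f_v² + f_b²) = √(170.1² + 344.7²) = 384.4 N/mm.
φr_n = 0.75 × 0.6 × 550 × (0.707 × 6) = 1050 N/mm → adequate.

f_max ≈ 384 N/mm; adequate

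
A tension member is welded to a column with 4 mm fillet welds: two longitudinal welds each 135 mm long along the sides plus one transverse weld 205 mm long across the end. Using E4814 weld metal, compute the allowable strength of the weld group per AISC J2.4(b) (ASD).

R_n/Ω ≈ 219 kN

E48XX → F_EXX = 480 MPa.
t_e = 0.707 × 4 = 2.828 mm.
R_nwl = 0.6 × 480 × 2.828 × 270 × 10⁻³ = 219.9 kN (longitudinal, 2 welds).
R_nwt = 0.6 × 480 × 2.828 × 205 × 10⁻³ = 167 kN (transverse, base value).
(i) R_nwl + R_nwt = 386.9 kN; (ii) 0.85 R_nwl + 1.5 R_nwt = 437.4 kN.
R_n = max = 437.4 kN [governs: (ii)]; R_n/Ω = 218.7 kN.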